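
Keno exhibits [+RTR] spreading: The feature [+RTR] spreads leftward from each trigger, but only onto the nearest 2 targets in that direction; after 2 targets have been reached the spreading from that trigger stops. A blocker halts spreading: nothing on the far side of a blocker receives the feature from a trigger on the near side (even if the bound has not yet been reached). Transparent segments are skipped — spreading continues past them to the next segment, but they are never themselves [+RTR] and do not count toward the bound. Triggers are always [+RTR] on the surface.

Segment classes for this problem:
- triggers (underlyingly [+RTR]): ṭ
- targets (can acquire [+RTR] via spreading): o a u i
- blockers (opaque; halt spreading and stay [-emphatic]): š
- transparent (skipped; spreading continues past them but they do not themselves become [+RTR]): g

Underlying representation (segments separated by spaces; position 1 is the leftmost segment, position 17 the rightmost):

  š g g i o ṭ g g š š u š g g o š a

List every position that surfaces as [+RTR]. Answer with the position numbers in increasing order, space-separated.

4 5 6

From /ṭ/ at 6 leftward: 5 /o/ → [+RTR]; 4 /i/ → [+RTR]; bound reached.
Targets with no active source: positions 11 15 17 stay [-emphatic].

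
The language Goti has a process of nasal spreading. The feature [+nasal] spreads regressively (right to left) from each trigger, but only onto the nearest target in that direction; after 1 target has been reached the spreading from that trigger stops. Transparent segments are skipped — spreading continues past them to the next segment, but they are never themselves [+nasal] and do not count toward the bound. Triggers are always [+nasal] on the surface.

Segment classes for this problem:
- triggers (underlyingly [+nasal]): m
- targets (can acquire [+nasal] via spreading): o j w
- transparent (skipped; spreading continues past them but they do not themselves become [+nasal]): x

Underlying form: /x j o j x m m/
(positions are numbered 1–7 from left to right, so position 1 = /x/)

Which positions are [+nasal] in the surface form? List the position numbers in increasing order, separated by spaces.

4 6 7

From /m/ at 6 leftward: 5 /x/ transparent; 4 /j/ → [+nasal]; bound reached.
From /m/ at 7 leftward: 6 /m/ is itself a trigger — this domain ends here.
Targets with no active source: positions 2 3 stay [-nasal].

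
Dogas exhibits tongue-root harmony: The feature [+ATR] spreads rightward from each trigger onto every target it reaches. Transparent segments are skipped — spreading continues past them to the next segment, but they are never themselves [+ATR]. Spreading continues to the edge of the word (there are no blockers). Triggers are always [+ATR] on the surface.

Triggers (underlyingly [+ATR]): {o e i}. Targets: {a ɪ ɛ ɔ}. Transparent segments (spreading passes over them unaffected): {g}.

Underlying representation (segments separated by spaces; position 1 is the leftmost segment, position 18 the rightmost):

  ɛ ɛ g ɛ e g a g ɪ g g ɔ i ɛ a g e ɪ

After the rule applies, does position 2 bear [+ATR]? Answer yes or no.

From /e/ at 5 rightward: 6 /g/ transparent; 7 /a/ → [+ATR]; 8 /g/ transparent; 9 /ɪ/ → [+ATR]; 10 /g/ transparent; 11 /g/ transparent; 12 /ɔ/ → [+ATR]; 13 /i/ is itself a trigger — this domain ends here.
From /i/ at 13 rightward: 14 /ɛ/ → [+ATR]; 15 /a/ → [+ATR]; 16 /g/ transparent; 17 /e/ is itself a trigger — this domain ends here.
From /e/ at 17 rightward: 18 /ɪ/ → [+ATR]; word edge.
Targets with no active source: positions 1 2 4 stay [-ATR].
[+ATR] positions on the surface: 5 7 9 12 13 14 15 17 18.

no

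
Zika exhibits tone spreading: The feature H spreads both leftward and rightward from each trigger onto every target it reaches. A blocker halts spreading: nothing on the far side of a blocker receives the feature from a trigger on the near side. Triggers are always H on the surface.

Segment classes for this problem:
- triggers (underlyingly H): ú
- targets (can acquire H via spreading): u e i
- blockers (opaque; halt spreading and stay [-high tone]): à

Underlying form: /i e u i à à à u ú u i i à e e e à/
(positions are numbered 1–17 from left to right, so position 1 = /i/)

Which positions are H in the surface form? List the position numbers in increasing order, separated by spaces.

8 9 10 11 12

From /ú/ at 9 rightward: 10 /u/ → H; 11 /i/ → H; 12 /i/ → H; 13 /à/ blocks.
From /ú/ at 9 leftward: 8 /u/ → H; 7 /à/ blocks.
Targets with no active source: positions 1 2 3 4 14 15 16 stay [-high tone].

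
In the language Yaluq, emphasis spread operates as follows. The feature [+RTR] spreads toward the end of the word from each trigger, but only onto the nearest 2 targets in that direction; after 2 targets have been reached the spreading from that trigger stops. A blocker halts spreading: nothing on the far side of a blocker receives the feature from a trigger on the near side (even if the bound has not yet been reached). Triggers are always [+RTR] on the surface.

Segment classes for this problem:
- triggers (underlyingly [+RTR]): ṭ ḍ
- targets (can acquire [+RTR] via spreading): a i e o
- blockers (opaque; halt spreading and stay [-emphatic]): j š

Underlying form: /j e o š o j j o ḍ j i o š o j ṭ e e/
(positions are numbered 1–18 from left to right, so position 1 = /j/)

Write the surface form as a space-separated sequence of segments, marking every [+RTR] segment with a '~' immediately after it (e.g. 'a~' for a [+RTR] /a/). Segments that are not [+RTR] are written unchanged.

From /ḍ/ at 9 rightward: 10 /j/ blocks.
From /ṭ/ at 16 rightward: 17 /e/ → [+RTR]; 18 /e/ → [+RTR]; bound reached.
Targets with no active source: positions 2 3 5 8 11 12 14 stay [-emphatic].
[+RTR] positions on the surface: 9 16 17 18.

j e o š o j j o ḍ~ j i o š o j ṭ~ e~ e~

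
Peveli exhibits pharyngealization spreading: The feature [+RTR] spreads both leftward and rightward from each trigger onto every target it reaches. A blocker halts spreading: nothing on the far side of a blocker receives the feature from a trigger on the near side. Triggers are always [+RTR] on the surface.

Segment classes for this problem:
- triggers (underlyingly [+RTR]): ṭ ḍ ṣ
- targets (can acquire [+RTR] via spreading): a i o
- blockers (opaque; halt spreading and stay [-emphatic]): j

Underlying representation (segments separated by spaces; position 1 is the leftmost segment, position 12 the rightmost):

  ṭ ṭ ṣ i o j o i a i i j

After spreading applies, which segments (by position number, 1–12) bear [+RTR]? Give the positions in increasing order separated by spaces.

From /ṭ/ at 1 rightward: 2 /ṭ/ is itself a trigger — this domain ends here.
From /ṭ/ at 1 leftward: word edge.
From /ṭ/ at 2 rightward: 3 /ṣ/ is itself a trigger — this domain ends here.
From /ṭ/ at 2 leftward: 1 /ṭ/ is itself a trigger — this domain ends here.
From /ṣ/ at 3 rightward: 4 /i/ → [+RTR]; 5 /o/ → [+RTR]; 6 /j/ blocks.
From /ṣ/ at 3 leftward: 2 /ṭ/ is itself a trigger — this domain ends here.
Targets with no active source: positions 7 8 9 10 11 stay [-emphatic].

1 2 3 4 5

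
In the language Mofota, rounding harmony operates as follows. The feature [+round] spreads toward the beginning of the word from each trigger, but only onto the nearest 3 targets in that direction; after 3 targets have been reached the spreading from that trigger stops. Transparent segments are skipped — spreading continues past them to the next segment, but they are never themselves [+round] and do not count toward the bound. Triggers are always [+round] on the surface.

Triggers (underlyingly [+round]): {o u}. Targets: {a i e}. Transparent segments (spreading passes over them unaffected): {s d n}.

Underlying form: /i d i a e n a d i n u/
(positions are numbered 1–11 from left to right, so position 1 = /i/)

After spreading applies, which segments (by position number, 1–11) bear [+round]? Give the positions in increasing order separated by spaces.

From /u/ at 11 leftward: 10 /n/ transparent; 9 /i/ → [+round]; 8 /d/ transparent; 7 /a/ → [+round]; 6 /n/ transparent; 5 /e/ → [+round]; bound reached.
Targets with no active source: positions 1 3 4 stay [-round].

5 7 9 11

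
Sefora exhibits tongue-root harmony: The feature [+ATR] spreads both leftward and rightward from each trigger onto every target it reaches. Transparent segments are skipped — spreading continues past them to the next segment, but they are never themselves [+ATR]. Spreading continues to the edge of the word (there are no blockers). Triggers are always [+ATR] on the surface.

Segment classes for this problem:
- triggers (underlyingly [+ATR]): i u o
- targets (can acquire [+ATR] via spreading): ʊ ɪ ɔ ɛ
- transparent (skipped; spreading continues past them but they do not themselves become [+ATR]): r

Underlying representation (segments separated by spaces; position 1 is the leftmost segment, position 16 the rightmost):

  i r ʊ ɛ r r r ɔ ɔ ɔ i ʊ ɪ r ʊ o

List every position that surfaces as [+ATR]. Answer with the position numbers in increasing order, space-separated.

1 3 4 8 9 10 11 12 13 15 16

From /i/ at 1 rightward: 2 /r/ transparent; 3 /ʊ/ → [+ATR]; 4 /ɛ/ → [+ATR]; 5 /r/ transparent; 6 /r/ transparent; 7 /r/ transparent; 8 /ɔ/ → [+ATR]; 9 /ɔ/ → [+ATR]; 10 /ɔ/ → [+ATR]; 11 /i/ is itself a trigger — this domain ends here.
From /i/ at 1 leftward: word edge.
From /i/ at 11 rightward: 12 /ʊ/ → [+ATR]; 13 /ɪ/ → [+ATR]; 14 /r/ transparent; 15 /ʊ/ → [+ATR]; 16 /o/ is itself a trigger — this domain ends here.
From /i/ at 11 leftward: 10 /ɔ/ → [+ATR]; 9 /ɔ/ → [+ATR]; 8 /ɔ/ → [+ATR]; 7 /r/ transparent; 6 /r/ transparent; 5 /r/ transparent; 4 /ɛ/ → [+ATR]; 3 /ʊ/ → [+ATR]; 2 /r/ transparent; 1 /i/ is itself a trigger — this domain ends here.
From /o/ at 16 rightward: word edge.
From /o/ at 16 leftward: 15 /ʊ/ → [+ATR]; 14 /r/ transparent; 13 /ɪ/ → [+ATR]; 12 /ʊ/ → [+ATR]; 11 /i/ is itself a trigger — this domain ends here.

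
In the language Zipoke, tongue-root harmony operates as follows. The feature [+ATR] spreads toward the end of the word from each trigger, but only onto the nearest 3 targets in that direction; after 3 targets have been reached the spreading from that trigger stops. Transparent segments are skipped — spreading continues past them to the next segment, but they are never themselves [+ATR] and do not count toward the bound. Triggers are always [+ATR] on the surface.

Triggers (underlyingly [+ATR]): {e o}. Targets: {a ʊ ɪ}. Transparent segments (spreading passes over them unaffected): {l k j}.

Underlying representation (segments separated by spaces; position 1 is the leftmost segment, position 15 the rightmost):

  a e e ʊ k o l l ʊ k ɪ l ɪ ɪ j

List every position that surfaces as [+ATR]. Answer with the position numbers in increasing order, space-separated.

2 3 4 6 9 11 13

From /e/ at 2 rightward: 3 /e/ is itself a trigger — this domain ends here.
From /e/ at 3 rightward: 4 /ʊ/ → [+ATR]; 5 /k/ transparent; 6 /o/ is itself a trigger — this domain ends here.
From /o/ at 6 rightward: 7 /l/ transparent; 8 /l/ transparent; 9 /ʊ/ → [+ATR]; 10 /k/ transparent; 11 /ɪ/ → [+ATR]; 12 /l/ transparent; 13 /ɪ/ → [+ATR]; bound reached.
Targets with no active source: positions 1 14 stay [-ATR].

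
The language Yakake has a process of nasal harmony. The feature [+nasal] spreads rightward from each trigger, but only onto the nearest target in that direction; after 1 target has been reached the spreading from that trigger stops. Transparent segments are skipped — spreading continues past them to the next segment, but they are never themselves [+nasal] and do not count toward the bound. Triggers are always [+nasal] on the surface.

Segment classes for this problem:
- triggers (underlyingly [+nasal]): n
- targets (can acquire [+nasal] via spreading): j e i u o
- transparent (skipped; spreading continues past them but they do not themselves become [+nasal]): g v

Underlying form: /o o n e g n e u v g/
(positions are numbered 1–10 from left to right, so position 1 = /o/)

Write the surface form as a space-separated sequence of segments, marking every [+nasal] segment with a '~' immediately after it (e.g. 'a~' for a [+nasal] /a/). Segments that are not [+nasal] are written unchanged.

o o n~ e~ g n~ e~ u v g

From /n/ at 3 rightward: 4 /e/ → [+nasal]; bound reached.
From /n/ at 6 rightward: 7 /e/ → [+nasal]; bound reached.
Targets with no active source: positions 1 2 8 stay [-nasal].
[+nasal] positions on the surface: 3 4 6 7.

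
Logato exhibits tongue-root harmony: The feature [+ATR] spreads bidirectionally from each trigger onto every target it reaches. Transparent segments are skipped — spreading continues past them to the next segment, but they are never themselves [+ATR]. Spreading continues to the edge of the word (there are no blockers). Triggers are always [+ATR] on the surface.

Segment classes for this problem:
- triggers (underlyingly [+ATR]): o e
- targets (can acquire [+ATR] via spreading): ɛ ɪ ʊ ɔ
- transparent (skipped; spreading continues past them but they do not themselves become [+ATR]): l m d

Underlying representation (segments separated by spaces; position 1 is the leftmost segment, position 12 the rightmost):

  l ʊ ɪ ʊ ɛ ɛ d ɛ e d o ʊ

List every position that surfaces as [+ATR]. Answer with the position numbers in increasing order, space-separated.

2 3 4 5 6 8 9 11 12

From /e/ at 9 rightward: 10 /d/ transparent; 11 /o/ is itself a trigger — this domain ends here.
From /e/ at 9 leftward: 8 /ɛ/ → [+ATR]; 7 /d/ transparent; 6 /ɛ/ → [+ATR]; 5 /ɛ/ → [+ATR]; 4 /ʊ/ → [+ATR]; 3 /ɪ/ → [+ATR]; 2 /ʊ/ → [+ATR]; 1 /l/ transparent; word edge.
From /o/ at 11 rightward: 12 /ʊ/ → [+ATR]; word edge.
From /o/ at 11 leftward: 10 /d/ transparent; 9 /e/ is itself a trigger — this domain ends here.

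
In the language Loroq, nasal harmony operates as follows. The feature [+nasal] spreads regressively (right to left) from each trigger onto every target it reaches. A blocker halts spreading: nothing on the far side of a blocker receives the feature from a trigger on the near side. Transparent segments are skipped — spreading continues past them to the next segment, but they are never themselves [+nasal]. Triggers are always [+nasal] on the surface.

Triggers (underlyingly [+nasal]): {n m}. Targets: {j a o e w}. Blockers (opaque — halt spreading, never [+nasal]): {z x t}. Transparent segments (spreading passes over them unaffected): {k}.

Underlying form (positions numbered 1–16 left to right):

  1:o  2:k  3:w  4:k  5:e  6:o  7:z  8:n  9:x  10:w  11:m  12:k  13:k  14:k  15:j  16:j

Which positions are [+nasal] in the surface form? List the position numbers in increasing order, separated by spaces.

From /n/ at 8 leftward: 7 /z/ blocks.
From /m/ at 11 leftward: 10 /w/ → [+nasal]; 9 /x/ blocks.
Targets with no active source: positions 1 3 5 6 15 16 stay [-nasal].

8 10 11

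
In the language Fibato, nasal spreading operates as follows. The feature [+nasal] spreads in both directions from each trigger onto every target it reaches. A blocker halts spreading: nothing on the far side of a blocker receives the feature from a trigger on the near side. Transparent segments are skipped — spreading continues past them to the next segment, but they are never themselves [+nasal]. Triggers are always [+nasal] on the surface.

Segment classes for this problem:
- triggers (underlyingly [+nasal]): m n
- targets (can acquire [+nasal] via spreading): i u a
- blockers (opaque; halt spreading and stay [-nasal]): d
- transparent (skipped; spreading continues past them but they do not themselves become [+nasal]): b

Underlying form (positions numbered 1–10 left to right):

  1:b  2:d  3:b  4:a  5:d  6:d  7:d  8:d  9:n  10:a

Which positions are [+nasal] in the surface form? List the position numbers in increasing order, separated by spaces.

9 10

From /n/ at 9 rightward: 10 /a/ → [+nasal]; word edge.
From /n/ at 9 leftward: 8 /d/ blocks.
Target with no active source: position 4 stays [-nasal].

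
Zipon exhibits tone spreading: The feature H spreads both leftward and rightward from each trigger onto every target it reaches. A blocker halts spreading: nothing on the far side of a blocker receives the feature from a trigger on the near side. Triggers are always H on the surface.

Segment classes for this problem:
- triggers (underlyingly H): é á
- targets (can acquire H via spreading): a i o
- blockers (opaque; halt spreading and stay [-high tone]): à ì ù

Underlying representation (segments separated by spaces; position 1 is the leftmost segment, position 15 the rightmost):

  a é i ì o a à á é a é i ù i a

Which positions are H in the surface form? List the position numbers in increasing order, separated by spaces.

From /é/ at 2 rightward: 3 /i/ → H; 4 /ì/ blocks.
From /é/ at 2 leftward: 1 /a/ → H; word edge.
From /á/ at 8 rightward: 9 /é/ is itself a trigger — this domain ends here.
From /á/ at 8 leftward: 7 /à/ blocks.
From /é/ at 9 rightward: 10 /a/ → H; 11 /é/ is itself a trigger — this domain ends here.
From /é/ at 9 leftward: 8 /á/ is itself a trigger — this domain ends here.
From /é/ at 11 rightward: 12 /i/ → H; 13 /ù/ blocks.
From /é/ at 11 leftward: 10 /a/ → H; 9 /é/ is itself a trigger — this domain ends here.
Targets with no active source: positions 5 6 14 15 stay [-high tone].

1 2 3 8 9 10 11 12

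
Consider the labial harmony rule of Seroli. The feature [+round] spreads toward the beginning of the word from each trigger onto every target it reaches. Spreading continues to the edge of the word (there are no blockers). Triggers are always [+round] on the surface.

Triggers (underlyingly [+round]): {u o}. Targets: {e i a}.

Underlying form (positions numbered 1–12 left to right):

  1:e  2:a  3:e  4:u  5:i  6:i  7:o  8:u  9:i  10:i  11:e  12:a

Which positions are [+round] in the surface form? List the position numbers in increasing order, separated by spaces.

1 2 3 4 5 6 7 8

From /u/ at 4 leftward: 3 /e/ → [+round]; 2 /a/ → [+round]; 1 /e/ → [+round]; word edge.
From /o/ at 7 leftward: 6 /i/ → [+round]; 5 /i/ → [+round]; 4 /u/ is itself a trigger — this domain ends here.
From /u/ at 8 leftward: 7 /o/ is itself a trigger — this domain ends here.
Targets with no active source: positions 9 10 11 12 stay [-round].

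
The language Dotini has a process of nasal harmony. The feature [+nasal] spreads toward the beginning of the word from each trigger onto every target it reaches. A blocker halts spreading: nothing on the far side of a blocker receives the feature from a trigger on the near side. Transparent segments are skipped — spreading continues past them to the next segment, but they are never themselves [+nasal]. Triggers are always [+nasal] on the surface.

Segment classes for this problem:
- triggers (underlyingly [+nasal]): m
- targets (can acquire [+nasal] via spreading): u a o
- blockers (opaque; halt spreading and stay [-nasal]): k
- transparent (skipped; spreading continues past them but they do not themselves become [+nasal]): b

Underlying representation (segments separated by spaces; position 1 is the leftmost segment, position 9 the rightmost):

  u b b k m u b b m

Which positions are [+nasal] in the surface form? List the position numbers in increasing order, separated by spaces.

5 6 9

From /m/ at 5 leftward: 4 /k/ blocks.
From /m/ at 9 leftward: 8 /b/ transparent; 7 /b/ transparent; 6 /u/ → [+nasal]; 5 /m/ is itself a trigger — this domain ends here.
Target with no active source: position 1 stays [-nasal].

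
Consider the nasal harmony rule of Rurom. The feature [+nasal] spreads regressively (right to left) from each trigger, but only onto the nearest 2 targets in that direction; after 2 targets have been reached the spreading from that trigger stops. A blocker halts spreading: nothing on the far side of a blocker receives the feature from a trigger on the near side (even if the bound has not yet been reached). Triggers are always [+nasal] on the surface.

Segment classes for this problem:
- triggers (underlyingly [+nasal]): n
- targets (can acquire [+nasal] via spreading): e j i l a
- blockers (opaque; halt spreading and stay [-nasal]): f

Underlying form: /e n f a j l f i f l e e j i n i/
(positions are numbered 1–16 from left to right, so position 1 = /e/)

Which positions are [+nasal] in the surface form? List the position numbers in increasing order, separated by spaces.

1 2 13 14 15

From /n/ at 2 leftward: 1 /e/ → [+nasal]; word edge.
From /n/ at 15 leftward: 14 /i/ → [+nasal]; 13 /j/ → [+nasal]; bound reached.
Targets with no active source: positions 4 5 6 8 10 11 12 16 stay [-nasal].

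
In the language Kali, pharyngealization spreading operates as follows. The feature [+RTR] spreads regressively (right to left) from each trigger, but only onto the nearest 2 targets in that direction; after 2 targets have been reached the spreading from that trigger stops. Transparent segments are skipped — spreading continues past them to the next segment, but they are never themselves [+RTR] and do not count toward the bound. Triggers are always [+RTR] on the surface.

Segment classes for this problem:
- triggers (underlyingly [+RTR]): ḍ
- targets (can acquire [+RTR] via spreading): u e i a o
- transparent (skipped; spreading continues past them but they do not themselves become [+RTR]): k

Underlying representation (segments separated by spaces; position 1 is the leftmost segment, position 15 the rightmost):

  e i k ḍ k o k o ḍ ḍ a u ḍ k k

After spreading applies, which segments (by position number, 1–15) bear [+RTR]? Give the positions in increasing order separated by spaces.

From /ḍ/ at 4 leftward: 3 /k/ transparent; 2 /i/ → [+RTR]; 1 /e/ → [+RTR]; bound reached.
From /ḍ/ at 9 leftward: 8 /o/ → [+RTR]; 7 /k/ transparent; 6 /o/ → [+RTR]; bound reached.
From /ḍ/ at 10 leftward: 9 /ḍ/ is itself a trigger — this domain ends here.
From /ḍ/ at 13 leftward: 12 /u/ → [+RTR]; 11 /a/ → [+RTR]; bound reached.

1 2 4 6 8 9 10 11 12 13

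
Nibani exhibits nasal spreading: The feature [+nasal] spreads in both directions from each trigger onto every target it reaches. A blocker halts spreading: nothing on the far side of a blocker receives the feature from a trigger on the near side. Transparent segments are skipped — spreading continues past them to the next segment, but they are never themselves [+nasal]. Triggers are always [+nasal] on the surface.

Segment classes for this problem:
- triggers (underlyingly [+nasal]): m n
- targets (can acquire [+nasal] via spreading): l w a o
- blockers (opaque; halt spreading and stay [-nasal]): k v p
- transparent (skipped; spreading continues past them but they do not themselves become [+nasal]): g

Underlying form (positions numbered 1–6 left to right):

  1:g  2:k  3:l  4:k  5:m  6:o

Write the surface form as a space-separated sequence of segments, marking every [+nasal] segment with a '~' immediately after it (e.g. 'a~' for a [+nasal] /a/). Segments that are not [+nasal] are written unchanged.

g k l k m~ o~

From /m/ at 5 rightward: 6 /o/ → [+nasal]; word edge.
From /m/ at 5 leftward: 4 /k/ blocks.
Target with no active source: position 3 stays [-nasal].
[+nasal] positions on the surface: 5 6.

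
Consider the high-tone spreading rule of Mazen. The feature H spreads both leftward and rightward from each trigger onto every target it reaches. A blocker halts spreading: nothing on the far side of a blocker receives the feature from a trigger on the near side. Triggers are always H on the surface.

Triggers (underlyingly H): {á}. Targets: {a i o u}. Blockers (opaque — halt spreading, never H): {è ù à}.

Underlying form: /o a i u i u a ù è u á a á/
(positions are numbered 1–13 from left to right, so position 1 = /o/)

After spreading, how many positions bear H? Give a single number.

4

From /á/ at 11 rightward: 12 /a/ → H; 13 /á/ is itself a trigger — this domain ends here.
From /á/ at 11 leftward: 10 /u/ → H; 9 /è/ blocks.
From /á/ at 13 rightward: word edge.
From /á/ at 13 leftward: 12 /a/ → H; 11 /á/ is itself a trigger — this domain ends here.
Targets with no active source: positions 1 2 3 4 5 6 7 stay [-high tone].
H positions on the surface: 10 11 12 13.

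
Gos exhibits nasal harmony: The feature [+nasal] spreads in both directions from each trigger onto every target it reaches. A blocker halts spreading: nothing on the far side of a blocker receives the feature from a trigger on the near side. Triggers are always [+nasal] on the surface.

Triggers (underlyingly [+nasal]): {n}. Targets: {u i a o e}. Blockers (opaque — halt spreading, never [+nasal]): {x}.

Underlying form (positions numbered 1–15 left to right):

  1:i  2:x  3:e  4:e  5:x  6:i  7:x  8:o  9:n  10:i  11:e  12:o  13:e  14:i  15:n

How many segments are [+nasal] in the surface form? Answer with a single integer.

8

From /n/ at 9 rightward: 10 /i/ → [+nasal]; 11 /e/ → [+nasal]; 12 /o/ → [+nasal]; 13 /e/ → [+nasal]; 14 /i/ → [+nasal]; 15 /n/ is itself a trigger — this domain ends here.
From /n/ at 9 leftward: 8 /o/ → [+nasal]; 7 /x/ blocks.
From /n/ at 15 rightward: word edge.
From /n/ at 15 leftward: 14 /i/ → [+nasal]; 13 /e/ → [+nasal]; 12 /o/ → [+nasal]; 11 /e/ → [+nasal]; 10 /i/ → [+nasal]; 9 /n/ is itself a trigger — this domain ends here.
Targets with no active source: positions 1 3 4 6 stay [-nasal].
[+nasal] positions on the surface: 8 9 10 11 12 13 14 15.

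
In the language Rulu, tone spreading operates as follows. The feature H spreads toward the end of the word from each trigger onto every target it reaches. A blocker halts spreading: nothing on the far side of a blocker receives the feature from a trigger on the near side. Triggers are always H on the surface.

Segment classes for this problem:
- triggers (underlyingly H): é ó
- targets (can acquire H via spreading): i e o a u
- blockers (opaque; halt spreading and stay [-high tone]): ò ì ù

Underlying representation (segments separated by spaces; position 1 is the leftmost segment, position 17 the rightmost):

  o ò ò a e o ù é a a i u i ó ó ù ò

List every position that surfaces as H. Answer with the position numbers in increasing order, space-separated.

8 9 10 11 12 13 14 15

From /é/ at 8 rightward: 9 /a/ → H; 10 /a/ → H; 11 /i/ → H; 12 /u/ → H; 13 /i/ → H; 14 /ó/ is itself a trigger — this domain ends here.
From /ó/ at 14 rightward: 15 /ó/ is itself a trigger — this domain ends here.
From /ó/ at 15 rightward: 16 /ù/ blocks.
Targets with no active source: positions 1 4 5 6 stay [-high tone].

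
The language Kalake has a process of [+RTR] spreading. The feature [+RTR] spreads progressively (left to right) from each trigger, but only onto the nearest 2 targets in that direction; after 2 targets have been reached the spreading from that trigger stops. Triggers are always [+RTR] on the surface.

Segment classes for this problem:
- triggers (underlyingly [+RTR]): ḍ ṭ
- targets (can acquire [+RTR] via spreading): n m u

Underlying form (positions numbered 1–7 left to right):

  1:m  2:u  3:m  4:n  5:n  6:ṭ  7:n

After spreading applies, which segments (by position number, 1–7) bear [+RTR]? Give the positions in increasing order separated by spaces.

6 7

From /ṭ/ at 6 rightward: 7 /n/ → [+RTR]; word edge.
Targets with no active source: positions 1 2 3 4 5 stay [-emphatic].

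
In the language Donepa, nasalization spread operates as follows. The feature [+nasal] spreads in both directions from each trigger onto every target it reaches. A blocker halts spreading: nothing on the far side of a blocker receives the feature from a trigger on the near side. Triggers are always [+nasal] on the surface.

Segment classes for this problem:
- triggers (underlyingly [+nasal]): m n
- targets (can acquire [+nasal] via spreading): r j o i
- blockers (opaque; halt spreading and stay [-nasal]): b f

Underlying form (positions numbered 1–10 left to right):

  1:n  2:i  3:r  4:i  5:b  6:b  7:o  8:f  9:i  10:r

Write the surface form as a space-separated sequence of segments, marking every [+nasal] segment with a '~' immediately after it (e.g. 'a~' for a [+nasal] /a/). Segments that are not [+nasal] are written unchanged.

From /n/ at 1 rightward: 2 /i/ → [+nasal]; 3 /r/ → [+nasal]; 4 /i/ → [+nasal]; 5 /b/ blocks.
From /n/ at 1 leftward: word edge.
Targets with no active source: positions 7 9 10 stay [-nasal].
[+nasal] positions on the surface: 1 2 3 4.

n~ i~ r~ i~ b b o f i r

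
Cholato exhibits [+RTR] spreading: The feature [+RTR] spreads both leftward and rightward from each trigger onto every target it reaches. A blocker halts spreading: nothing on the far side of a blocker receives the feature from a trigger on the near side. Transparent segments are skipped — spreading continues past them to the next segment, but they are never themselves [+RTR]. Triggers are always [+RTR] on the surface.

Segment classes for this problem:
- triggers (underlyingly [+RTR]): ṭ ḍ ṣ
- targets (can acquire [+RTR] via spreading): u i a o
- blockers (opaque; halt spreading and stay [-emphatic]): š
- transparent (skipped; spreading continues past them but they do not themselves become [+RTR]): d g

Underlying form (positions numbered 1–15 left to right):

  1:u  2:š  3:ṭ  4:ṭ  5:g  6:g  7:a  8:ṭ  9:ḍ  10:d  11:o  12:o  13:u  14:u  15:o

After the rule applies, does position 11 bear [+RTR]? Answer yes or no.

yes

From /ṭ/ at 3 rightward: 4 /ṭ/ is itself a trigger — this domain ends here.
From /ṭ/ at 3 leftward: 2 /š/ blocks.
From /ṭ/ at 4 rightward: 5 /g/ transparent; 6 /g/ transparent; 7 /a/ → [+RTR]; 8 /ṭ/ is itself a trigger — this domain ends here.
From /ṭ/ at 4 leftward: 3 /ṭ/ is itself a trigger — this domain ends here.
From /ṭ/ at 8 rightward: 9 /ḍ/ is itself a trigger — this domain ends here.
From /ṭ/ at 8 leftward: 7 /a/ → [+RTR]; 6 /g/ transparent; 5 /g/ transparent; 4 /ṭ/ is itself a trigger — this domain ends here.
From /ḍ/ at 9 rightward: 10 /d/ transparent; 11 /o/ → [+RTR]; 12 /o/ → [+RTR]; 13 /u/ → [+RTR]; 14 /u/ → [+RTR]; 15 /o/ → [+RTR]; word edge.
From /ḍ/ at 9 leftward: 8 /ṭ/ is itself a trigger — this domain ends here.
Target with no active source: position 1 stays [-emphatic].
[+RTR] positions on the surface: 3 4 7 8 9 11 12 13 14 15.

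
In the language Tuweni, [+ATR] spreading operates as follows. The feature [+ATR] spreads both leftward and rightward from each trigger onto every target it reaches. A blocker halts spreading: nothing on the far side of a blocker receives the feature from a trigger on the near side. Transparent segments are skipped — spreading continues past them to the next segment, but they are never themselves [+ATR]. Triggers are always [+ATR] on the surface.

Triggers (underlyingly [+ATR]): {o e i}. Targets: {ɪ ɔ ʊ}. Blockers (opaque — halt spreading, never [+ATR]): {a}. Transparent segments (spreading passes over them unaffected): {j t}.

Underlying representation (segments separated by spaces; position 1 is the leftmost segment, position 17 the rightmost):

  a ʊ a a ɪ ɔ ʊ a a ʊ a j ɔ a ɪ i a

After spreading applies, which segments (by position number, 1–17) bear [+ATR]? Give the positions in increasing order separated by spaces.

From /i/ at 16 rightward: 17 /a/ blocks.
From /i/ at 16 leftward: 15 /ɪ/ → [+ATR]; 14 /a/ blocks.
Targets with no active source: positions 2 5 6 7 10 13 stay [-ATR].

15 16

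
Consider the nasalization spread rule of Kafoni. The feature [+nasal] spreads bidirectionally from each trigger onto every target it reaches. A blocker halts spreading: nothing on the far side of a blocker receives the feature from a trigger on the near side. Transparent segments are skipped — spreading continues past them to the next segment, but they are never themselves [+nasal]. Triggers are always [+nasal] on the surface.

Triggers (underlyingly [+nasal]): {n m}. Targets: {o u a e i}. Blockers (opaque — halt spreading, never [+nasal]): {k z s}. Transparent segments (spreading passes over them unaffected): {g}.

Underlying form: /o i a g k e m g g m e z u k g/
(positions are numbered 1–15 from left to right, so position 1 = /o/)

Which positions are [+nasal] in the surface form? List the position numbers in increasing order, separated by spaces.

6 7 10 11

From /m/ at 7 rightward: 8 /g/ transparent; 9 /g/ transparent; 10 /m/ is itself a trigger — this domain ends here.
From /m/ at 7 leftward: 6 /e/ → [+nasal]; 5 /k/ blocks.
From /m/ at 10 rightward: 11 /e/ → [+nasal]; 12 /z/ blocks.
From /m/ at 10 leftward: 9 /g/ transparent; 8 /g/ transparent; 7 /m/ is itself a trigger — this domain ends here.
Targets with no active source: positions 1 2 3 13 stay [-nasal].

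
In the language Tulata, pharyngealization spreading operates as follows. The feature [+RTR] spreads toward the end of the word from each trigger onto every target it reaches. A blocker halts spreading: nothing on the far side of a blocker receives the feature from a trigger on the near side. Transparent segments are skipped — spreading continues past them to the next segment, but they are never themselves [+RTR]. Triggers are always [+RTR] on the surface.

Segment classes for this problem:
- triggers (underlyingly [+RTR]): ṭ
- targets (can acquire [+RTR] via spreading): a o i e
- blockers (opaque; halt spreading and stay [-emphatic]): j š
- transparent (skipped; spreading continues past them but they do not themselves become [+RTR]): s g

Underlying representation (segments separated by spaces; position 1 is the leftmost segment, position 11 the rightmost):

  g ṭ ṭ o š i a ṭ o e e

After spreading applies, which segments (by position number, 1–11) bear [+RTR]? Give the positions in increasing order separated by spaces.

2 3 4 8 9 10 11

From /ṭ/ at 2 rightward: 3 /ṭ/ is itself a trigger — this domain ends here.
From /ṭ/ at 3 rightward: 4 /o/ → [+RTR]; 5 /š/ blocks.
From /ṭ/ at 8 rightward: 9 /o/ → [+RTR]; 10 /e/ → [+RTR]; 11 /e/ → [+RTR]; word edge.
Targets with no active source: positions 6 7 stay [-emphatic].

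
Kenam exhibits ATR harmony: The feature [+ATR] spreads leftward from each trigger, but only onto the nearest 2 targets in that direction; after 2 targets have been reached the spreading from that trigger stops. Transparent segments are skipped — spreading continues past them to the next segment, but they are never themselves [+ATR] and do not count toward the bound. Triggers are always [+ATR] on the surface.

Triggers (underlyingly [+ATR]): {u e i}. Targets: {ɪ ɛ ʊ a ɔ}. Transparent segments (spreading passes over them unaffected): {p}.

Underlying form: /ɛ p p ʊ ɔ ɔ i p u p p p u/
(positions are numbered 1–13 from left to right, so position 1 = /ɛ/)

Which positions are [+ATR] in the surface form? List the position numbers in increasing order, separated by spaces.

From /i/ at 7 leftward: 6 /ɔ/ → [+ATR]; 5 /ɔ/ → [+ATR]; bound reached.
From /u/ at 9 leftward: 8 /p/ transparent; 7 /i/ is itself a trigger — this domain ends here.
From /u/ at 13 leftward: 12 /p/ transparent; 11 /p/ transparent; 10 /p/ transparent; 9 /u/ is itself a trigger — this domain ends here.
Targets with no active source: positions 1 4 stay [-ATR].

5 6 7 9 13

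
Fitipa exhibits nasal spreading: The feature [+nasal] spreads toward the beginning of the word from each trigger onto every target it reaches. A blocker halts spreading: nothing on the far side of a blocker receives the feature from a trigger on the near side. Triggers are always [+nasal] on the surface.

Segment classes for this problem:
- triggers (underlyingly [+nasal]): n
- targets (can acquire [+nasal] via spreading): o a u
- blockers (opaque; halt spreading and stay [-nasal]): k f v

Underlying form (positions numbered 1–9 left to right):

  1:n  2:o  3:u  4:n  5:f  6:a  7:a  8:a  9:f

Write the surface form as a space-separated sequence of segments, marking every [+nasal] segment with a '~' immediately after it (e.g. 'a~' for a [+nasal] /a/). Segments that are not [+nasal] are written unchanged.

From /n/ at 1 leftward: word edge.
From /n/ at 4 leftward: 3 /u/ → [+nasal]; 2 /o/ → [+nasal]; 1 /n/ is itself a trigger — this domain ends here.
Targets with no active source: positions 6 7 8 stay [-nasal].
[+nasal] positions on the surface: 1 2 3 4.

n~ o~ u~ n~ f a a a f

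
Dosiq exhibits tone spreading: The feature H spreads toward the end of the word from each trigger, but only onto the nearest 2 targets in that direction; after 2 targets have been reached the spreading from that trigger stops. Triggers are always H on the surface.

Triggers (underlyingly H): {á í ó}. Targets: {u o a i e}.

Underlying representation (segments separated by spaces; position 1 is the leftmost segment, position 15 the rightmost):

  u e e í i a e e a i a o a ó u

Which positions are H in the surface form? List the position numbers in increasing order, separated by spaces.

From /í/ at 4 rightward: 5 /i/ → H; 6 /a/ → H; bound reached.
From /ó/ at 14 rightward: 15 /u/ → H; word edge.
Targets with no active source: positions 1 2 3 7 8 9 10 11 12 13 stay [-high tone].

4 5 6 14 15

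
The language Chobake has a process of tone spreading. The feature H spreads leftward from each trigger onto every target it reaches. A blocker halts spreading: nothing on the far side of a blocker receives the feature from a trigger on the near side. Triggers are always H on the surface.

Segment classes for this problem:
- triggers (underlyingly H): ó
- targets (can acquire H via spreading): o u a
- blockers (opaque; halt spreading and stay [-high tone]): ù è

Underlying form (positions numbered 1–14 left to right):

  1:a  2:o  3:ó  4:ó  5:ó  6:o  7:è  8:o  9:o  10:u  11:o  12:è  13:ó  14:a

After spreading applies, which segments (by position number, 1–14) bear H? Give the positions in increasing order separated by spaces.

1 2 3 4 5 13

From /ó/ at 3 leftward: 2 /o/ → H; 1 /a/ → H; word edge.
From /ó/ at 4 leftward: 3 /ó/ is itself a trigger — this domain ends here.
From /ó/ at 5 leftward: 4 /ó/ is itself a trigger — this domain ends here.
From /ó/ at 13 leftward: 12 /è/ blocks.
Targets with no active source: positions 6 8 9 10 11 14 stay [-high tone].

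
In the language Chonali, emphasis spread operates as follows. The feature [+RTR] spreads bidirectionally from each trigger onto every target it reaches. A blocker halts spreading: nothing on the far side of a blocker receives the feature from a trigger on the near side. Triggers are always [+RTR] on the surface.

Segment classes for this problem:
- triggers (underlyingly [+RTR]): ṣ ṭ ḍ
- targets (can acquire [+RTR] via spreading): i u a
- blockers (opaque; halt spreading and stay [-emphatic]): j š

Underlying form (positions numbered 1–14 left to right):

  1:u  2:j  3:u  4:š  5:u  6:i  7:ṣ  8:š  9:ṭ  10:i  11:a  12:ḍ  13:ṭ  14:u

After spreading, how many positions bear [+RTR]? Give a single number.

From /ṣ/ at 7 rightward: 8 /š/ blocks.
From /ṣ/ at 7 leftward: 6 /i/ → [+RTR]; 5 /u/ → [+RTR]; 4 /š/ blocks.
From /ṭ/ at 9 rightward: 10 /i/ → [+RTR]; 11 /a/ → [+RTR]; 12 /ḍ/ is itself a trigger — this domain ends here.
From /ṭ/ at 9 leftward: 8 /š/ blocks.
From /ḍ/ at 12 rightward: 13 /ṭ/ is itself a trigger — this domain ends here.
From /ḍ/ at 12 leftward: 11 /a/ → [+RTR]; 10 /i/ → [+RTR]; 9 /ṭ/ is itself a trigger — this domain ends here.
From /ṭ/ at 13 rightward: 14 /u/ → [+RTR]; word edge.
From /ṭ/ at 13 leftward: 12 /ḍ/ is itself a trigger — this domain ends here.
Targets with no active source: positions 1 3 stay [-emphatic].
[+RTR] positions on the surface: 5 6 7 9 10 11 12 13 14.

9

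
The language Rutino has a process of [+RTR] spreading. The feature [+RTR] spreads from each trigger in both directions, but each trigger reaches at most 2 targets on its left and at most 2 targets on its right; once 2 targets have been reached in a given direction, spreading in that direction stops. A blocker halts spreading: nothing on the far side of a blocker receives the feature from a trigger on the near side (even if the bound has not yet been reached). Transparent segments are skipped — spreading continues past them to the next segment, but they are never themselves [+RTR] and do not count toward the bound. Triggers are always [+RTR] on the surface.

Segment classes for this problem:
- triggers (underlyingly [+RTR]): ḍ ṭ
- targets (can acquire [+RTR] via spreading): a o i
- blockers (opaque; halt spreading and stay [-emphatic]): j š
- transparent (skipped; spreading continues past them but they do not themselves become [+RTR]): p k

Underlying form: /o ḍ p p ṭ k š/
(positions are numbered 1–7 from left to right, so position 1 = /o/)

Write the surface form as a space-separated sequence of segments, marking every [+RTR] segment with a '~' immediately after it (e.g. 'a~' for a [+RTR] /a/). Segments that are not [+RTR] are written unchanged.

From /ḍ/ at 2 rightward: 3 /p/ transparent; 4 /p/ transparent; 5 /ṭ/ is itself a trigger — this domain ends here.
From /ḍ/ at 2 leftward: 1 /o/ → [+RTR]; word edge.
From /ṭ/ at 5 rightward: 6 /k/ transparent; 7 /š/ blocks.
From /ṭ/ at 5 leftward: 4 /p/ transparent; 3 /p/ transparent; 2 /ḍ/ is itself a trigger — this domain ends here.
[+RTR] positions on the surface: 1 2 5.

o~ ḍ~ p p ṭ~ k š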